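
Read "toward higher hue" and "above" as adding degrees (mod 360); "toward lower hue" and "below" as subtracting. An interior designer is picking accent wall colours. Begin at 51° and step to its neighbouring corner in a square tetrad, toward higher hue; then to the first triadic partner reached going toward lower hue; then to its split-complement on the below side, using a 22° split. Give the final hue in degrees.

179°

+90° (square ↑): 51 + 90 = 141°
−120° (triadic ↓): 141 − 120 = 21°
+158° (split-comp 22° ↓): 21 + 158 = 179°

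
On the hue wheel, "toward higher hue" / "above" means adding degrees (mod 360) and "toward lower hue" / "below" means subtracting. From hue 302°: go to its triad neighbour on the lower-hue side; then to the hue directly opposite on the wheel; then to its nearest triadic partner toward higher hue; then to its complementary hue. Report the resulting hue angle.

−120° (triadic ↓): 302 − 120 = 182°
+180° (complement): 182 + 180 = 362 → 362 − 360 = 2°
+120° (triadic ↑): 2 + 120 = 122°
+180° (complement): 122 + 180 = 302°

302°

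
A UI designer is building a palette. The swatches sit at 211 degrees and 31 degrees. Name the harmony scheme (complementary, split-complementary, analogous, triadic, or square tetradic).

Sort the hues: 31°, 211°.
Successive gaps around the wheel: 180°, 180°.
Two hues 180° apart are complementary.

complementary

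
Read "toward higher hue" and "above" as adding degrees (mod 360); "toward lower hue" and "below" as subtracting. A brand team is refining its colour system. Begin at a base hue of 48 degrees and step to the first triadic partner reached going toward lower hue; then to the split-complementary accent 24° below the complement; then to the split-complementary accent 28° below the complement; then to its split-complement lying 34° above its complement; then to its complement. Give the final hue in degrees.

270°

−120° (triadic ↓): 48 − 120 = -72 → -72 + 360 = 288°
+156° (split-comp 24° ↓): 288 + 156 = 444 → 444 − 360 = 84°
+152° (split-comp 28° ↓): 84 + 152 = 236°
+214° (split-comp 34° ↑): 236 + 214 = 450 → 450 − 360 = 90°
+180° (complement): 90 + 180 = 270°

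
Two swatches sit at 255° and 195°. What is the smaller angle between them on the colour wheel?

|255 − 195| = 60.
60 ≤ 180, so the shorter arc is 60°.

60°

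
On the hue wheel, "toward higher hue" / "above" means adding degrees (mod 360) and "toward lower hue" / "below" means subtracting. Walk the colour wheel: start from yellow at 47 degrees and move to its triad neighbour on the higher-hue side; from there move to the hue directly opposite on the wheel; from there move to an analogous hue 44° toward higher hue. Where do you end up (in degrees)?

31°

triadic ↑ +120°: 47 + 120 = 167°
complement +180°: 167 + 180 = 347°
analog 44° ↑ +44°: 347 + 44 = 391 → 391 − 360 = 31°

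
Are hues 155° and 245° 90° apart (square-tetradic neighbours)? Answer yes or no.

yes

Angular distance: |155 − 245| = 90 = 90°.
90° apart (square-tetradic neighbours) requires 90°.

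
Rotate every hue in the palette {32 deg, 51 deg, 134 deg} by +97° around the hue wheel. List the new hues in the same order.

129°, 148°, 231°

32 + 97 = 129°
51 + 97 = 148°
134 + 97 = 231°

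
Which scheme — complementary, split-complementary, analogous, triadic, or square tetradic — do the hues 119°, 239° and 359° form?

triadic

Sort the hues: 119°, 239°, 359°.
Successive gaps around the wheel: 120°, 120°, 120°.
Three hues equally spaced 120° apart form a triad.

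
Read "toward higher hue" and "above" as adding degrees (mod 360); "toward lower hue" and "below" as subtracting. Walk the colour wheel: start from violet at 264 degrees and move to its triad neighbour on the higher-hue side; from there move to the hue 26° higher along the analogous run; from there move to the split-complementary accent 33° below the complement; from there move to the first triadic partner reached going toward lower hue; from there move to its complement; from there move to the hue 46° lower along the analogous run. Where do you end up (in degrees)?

211°

264 + 120 = 384 → 384 − 360 = 24°   (triadic ↑)
24 + 26 = 50°   (analog 26° ↑)
50 + 147 = 197°   (split-comp 33° ↓)
197 − 120 = 77°   (triadic ↓)
77 + 180 = 257°   (complement)
257 − 46 = 211°   (analog 46° ↓)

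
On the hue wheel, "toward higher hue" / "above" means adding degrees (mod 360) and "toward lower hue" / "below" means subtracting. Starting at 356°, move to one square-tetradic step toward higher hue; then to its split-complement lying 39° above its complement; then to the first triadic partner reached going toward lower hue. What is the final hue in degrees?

356 + 90 = 446 → 446 − 360 = 86°   (square ↑)
86 + 219 = 305°   (split-comp 39° ↑)
305 − 120 = 185°   (triadic ↓)

185°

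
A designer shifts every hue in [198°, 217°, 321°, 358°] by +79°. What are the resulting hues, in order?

277°, 296°, 40°, 77°

198 + 79 = 277°
217 + 79 = 296°
321 + 79 = 400 → 400 − 360 = 40°
358 + 79 = 437 → 437 − 360 = 77°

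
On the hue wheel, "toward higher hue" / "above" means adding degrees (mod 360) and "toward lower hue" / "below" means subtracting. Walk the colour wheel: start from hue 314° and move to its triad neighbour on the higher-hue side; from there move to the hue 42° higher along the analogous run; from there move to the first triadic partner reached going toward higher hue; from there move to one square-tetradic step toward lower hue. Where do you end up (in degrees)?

146°

triadic ↑ +120°: 314 + 120 = 434 → 434 − 360 = 74°
analog 42° ↑ +42°: 74 + 42 = 116°
triadic ↑ +120°: 116 + 120 = 236°
square ↓ −90°: 236 − 90 = 146°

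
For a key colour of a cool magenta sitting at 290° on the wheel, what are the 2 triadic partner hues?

50° and 170°

A triad places three hues 120° apart.
290 + 120 = 410 → 410 − 360 = 50°
290 + 240 = 530 → 530 − 360 = 170°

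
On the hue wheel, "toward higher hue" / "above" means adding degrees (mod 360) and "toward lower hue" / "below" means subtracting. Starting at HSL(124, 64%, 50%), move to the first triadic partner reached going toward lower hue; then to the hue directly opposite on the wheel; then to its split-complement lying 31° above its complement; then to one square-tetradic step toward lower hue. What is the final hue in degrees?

305°

124 − 120 = 4°   (triadic ↓)
4 + 180 = 184°   (complement)
184 + 211 = 395 → 395 − 360 = 35°   (split-comp 31° ↑)
35 − 90 = -55 → -55 + 360 = 305°   (square ↓)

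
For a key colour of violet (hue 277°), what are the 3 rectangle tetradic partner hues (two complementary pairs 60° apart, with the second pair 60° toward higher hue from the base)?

337°, 97°, 157°

A rectangular tetradic uses two complementary pairs 60° apart: offsets 0°, 60°, 180°, 240°.
277 + 60 = 337°
277 + 180 = 457 → 457 − 360 = 97°
277 + 240 = 517 → 517 − 360 = 157°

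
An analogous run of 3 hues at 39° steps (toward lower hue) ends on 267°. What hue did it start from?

2 steps of 39° (toward lower hue) give a net shift of −78°.
Start = end − shift: 267 + 78 = 345°

345°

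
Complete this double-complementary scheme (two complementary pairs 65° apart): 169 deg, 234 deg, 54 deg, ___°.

A rectangular tetradic uses two complementary pairs 65° apart: offsets 0°, 65°, 180°, 245°.
Among {54°, 169°, 234°}, 54° and 234° are a 180° pair.
The remaining hue 169° needs its own complement: 169 + 180 = 349°

349°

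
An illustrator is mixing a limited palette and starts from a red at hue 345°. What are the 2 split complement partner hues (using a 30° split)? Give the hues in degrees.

135° and 195°

Split-complementary hues sit 30° either side of the complement.
Complement of 345°: 345 + 180 = 525 → 525 − 360 = 165°
165 − 30 = 135°
165 + 30 = 195°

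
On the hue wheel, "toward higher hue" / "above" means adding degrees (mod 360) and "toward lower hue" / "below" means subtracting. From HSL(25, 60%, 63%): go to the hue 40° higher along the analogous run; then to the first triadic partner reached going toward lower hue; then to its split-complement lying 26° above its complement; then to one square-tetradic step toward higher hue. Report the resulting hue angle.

+40° (analog 40° ↑): 25 + 40 = 65°
−120° (triadic ↓): 65 − 120 = -55 → -55 + 360 = 305°
+206° (split-comp 26° ↑): 305 + 206 = 511 → 511 − 360 = 151°
+90° (square ↑): 151 + 90 = 241°

241°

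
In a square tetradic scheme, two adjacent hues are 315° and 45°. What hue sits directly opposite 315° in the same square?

135°

A square tetradic scheme places four hues 90° apart; opposite corners are 180° apart.
315 + 180 = 495 → 495 − 360 = 135°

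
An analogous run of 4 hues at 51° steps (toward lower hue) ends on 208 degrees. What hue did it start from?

3 steps of 51° (toward lower hue) give a net shift of −153°.
Start = end − shift: 208 + 153 = 361 → 361 − 360 = 1°

1°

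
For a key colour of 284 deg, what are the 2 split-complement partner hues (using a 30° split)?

74° and 134°

Split-complementary hues sit 30° either side of the complement.
Complement of 284 deg: 284 + 180 = 464 → 464 − 360 = 104°
104 − 30 = 74°
104 + 30 = 134°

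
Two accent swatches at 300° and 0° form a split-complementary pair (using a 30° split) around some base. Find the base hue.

The accents sit 30° either side of the complement, so the complement is their short-arc midpoint on the wheel.
Short-arc midpoint of 300° and 0°: 330°.
Base is 180° from the complement: 330 − 180 = 150°

150°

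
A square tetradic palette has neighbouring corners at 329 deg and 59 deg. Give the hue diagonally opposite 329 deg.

149°

A square tetradic scheme places four hues 90° apart; opposite corners are 180° apart.
329 + 180 = 509 → 509 − 360 = 149°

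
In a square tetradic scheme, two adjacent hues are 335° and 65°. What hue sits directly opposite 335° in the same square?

155°

A square tetradic scheme places four hues 90° apart; opposite corners are 180° apart.
335 + 180 = 515 → 515 − 360 = 155°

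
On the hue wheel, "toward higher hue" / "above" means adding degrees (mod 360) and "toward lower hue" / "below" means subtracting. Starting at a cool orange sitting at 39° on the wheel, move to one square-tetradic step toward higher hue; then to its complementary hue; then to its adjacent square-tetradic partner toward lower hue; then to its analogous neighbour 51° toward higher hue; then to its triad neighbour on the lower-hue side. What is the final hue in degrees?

39 + 90 = 129°   (square ↑)
129 + 180 = 309°   (complement)
309 − 90 = 219°   (square ↓)
219 + 51 = 270°   (analog 51° ↑)
270 − 120 = 150°   (triadic ↓)

150°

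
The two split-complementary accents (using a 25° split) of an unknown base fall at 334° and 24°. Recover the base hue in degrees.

The accents sit 25° either side of the complement, so the complement is their short-arc midpoint on the wheel.
Short-arc midpoint of 334° and 24°: 359°.
Base is 180° from the complement: 359 − 180 = 179°

179°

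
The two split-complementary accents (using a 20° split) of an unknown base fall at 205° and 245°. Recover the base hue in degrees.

The accents sit 20° either side of the complement, so the complement is their short-arc midpoint on the wheel.
Short-arc midpoint of 205° and 245°: 225°.
Base is 180° from the complement: 225 − 180 = 45°

45°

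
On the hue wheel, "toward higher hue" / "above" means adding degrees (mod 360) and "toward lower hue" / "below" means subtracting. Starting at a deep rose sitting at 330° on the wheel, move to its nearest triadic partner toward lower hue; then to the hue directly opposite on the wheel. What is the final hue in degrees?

30°

330 − 120 = 210°   (triadic ↓)
210 + 180 = 390 → 390 − 360 = 30°   (complement)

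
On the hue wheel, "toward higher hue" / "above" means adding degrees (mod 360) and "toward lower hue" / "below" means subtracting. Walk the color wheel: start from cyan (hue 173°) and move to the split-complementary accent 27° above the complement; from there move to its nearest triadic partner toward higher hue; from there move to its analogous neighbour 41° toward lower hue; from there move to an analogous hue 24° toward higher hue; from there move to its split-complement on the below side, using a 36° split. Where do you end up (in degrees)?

+207° (split-comp 27° ↑): 173 + 207 = 380 → 380 − 360 = 20°
+120° (triadic ↑): 20 + 120 = 140°
−41° (analog 41° ↓): 140 − 41 = 99°
+24° (analog 24° ↑): 99 + 24 = 123°
+144° (split-comp 36° ↓): 123 + 144 = 267°

267°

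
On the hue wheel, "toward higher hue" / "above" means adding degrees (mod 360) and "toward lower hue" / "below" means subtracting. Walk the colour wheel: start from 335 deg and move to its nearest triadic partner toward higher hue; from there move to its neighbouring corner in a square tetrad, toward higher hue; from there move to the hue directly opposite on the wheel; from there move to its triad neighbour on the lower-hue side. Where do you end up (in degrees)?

triadic ↑ +120°: 335 + 120 = 455 → 455 − 360 = 95°
square ↑ +90°: 95 + 90 = 185°
complement +180°: 185 + 180 = 365 → 365 − 360 = 5°
triadic ↓ −120°: 5 − 120 = -115 → -115 + 360 = 245°

245°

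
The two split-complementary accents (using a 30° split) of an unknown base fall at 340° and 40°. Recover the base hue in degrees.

190°

The accents sit 30° either side of the complement, so the complement is their short-arc midpoint on the wheel.
Short-arc midpoint of 340° and 40°: 10°.
Base is 180° from the complement: 10 − 180 = -170 → -170 + 360 = 190°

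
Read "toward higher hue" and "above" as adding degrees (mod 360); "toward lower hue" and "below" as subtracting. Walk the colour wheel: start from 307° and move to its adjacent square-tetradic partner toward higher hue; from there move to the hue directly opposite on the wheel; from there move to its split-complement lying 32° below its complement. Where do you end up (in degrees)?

5°

square ↑ +90°: 307 + 90 = 397 → 397 − 360 = 37°
complement +180°: 37 + 180 = 217°
split-comp 32° ↓ +148°: 217 + 148 = 365 → 365 − 360 = 5°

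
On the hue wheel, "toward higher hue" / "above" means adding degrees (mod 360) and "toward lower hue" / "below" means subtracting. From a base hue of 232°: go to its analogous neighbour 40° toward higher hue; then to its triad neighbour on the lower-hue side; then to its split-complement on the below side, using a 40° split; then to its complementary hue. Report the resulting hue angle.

112°

+40° (analog 40° ↑): 232 + 40 = 272°
−120° (triadic ↓): 272 − 120 = 152°
+140° (split-comp 40° ↓): 152 + 140 = 292°
+180° (complement): 292 + 180 = 472 → 472 − 360 = 112°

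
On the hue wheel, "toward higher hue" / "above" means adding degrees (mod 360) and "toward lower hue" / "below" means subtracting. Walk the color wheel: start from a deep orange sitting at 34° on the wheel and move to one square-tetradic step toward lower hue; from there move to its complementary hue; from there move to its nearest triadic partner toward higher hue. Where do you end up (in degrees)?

244°

−90° (square ↓): 34 − 90 = -56 → -56 + 360 = 304°
+180° (complement): 304 + 180 = 484 → 484 − 360 = 124°
+120° (triadic ↑): 124 + 120 = 244°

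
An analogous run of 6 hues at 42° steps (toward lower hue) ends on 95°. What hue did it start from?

5 steps of 42° (toward lower hue) give a net shift of −210°.
Start = end − shift: 95 + 210 = 305°

305°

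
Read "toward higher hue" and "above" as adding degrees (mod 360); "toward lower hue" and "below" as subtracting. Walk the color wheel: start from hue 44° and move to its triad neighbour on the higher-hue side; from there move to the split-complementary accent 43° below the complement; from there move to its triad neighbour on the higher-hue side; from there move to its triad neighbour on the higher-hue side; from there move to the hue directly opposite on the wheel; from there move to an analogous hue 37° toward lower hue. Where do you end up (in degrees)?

+120° (triadic ↑): 44 + 120 = 164°
+137° (split-comp 43° ↓): 164 + 137 = 301°
+120° (triadic ↑): 301 + 120 = 421 → 421 − 360 = 61°
+120° (triadic ↑): 61 + 120 = 181°
+180° (complement): 181 + 180 = 361 → 361 − 360 = 1°
−37° (analog 37° ↓): 1 − 37 = -36 → -36 + 360 = 324°

324°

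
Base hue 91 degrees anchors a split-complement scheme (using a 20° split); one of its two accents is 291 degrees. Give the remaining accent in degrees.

Split-complementary hues sit 20° either side of the complement.
Complement of the base 91°: 91 + 180 = 271°
The given accent 291° is 20° one side of 271°; the other accent sits 20° the other side: 271 − 20 = 251°

251°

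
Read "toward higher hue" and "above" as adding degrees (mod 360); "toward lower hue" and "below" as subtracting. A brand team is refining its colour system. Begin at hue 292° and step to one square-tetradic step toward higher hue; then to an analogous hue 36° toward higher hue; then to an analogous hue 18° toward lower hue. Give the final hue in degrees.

292 + 90 = 382 → 382 − 360 = 22°   (square ↑)
22 + 36 = 58°   (analog 36° ↑)
58 − 18 = 40°   (analog 18° ↓)

40°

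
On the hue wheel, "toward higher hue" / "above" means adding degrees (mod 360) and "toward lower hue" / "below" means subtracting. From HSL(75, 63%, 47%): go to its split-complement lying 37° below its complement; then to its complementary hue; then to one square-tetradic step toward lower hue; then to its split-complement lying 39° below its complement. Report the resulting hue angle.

89°

75 + 143 = 218°   (split-comp 37° ↓)
218 + 180 = 398 → 398 − 360 = 38°   (complement)
38 − 90 = -52 → -52 + 360 = 308°   (square ↓)
308 + 141 = 449 → 449 − 360 = 89°   (split-comp 39° ↓)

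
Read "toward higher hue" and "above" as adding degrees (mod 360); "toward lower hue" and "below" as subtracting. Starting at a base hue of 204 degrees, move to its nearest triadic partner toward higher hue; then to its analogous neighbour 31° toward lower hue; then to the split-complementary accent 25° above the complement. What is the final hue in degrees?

138°

+120° (triadic ↑): 204 + 120 = 324°
−31° (analog 31° ↓): 324 − 31 = 293°
+205° (split-comp 25° ↑): 293 + 205 = 498 → 498 − 360 = 138°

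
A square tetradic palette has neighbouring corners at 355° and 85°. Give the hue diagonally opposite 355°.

A square tetradic scheme places four hues 90° apart; opposite corners are 180° apart.
355 + 180 = 535 → 535 − 360 = 175°

175°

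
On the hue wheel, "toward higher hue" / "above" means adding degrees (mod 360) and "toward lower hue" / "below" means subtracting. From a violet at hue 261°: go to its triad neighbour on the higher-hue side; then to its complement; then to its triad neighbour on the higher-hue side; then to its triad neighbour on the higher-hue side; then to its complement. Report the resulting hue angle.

261 + 120 = 381 → 381 − 360 = 21°   (triadic ↑)
21 + 180 = 201°   (complement)
201 + 120 = 321°   (triadic ↑)
321 + 120 = 441 → 441 − 360 = 81°   (triadic ↑)
81 + 180 = 261°   (complement)

261°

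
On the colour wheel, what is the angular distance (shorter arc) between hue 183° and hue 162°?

21°

|183 − 162| = 21.
21 ≤ 180, so the shorter arc is 21°.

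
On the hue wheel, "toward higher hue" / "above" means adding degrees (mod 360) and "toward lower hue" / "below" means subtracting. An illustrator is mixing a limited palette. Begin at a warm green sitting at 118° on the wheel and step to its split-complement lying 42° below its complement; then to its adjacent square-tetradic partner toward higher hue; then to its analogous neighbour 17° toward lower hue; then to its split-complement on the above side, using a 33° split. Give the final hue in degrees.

182°

+138° (split-comp 42° ↓): 118 + 138 = 256°
+90° (square ↑): 256 + 90 = 346°
−17° (analog 17° ↓): 346 − 17 = 329°
+213° (split-comp 33° ↑): 329 + 213 = 542 → 542 − 360 = 182°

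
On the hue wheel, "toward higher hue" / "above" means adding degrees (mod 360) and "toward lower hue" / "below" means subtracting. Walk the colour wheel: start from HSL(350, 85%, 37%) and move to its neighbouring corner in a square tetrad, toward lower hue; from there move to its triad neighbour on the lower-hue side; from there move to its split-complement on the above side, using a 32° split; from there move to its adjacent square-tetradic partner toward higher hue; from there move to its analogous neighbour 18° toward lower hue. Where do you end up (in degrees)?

64°

350 − 90 = 260°   (square ↓)
260 − 120 = 140°   (triadic ↓)
140 + 212 = 352°   (split-comp 32° ↑)
352 + 90 = 442 → 442 − 360 = 82°   (square ↑)
82 − 18 = 64°   (analog 18° ↓)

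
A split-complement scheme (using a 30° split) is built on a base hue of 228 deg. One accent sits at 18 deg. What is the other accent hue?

78°

Split-complementary hues sit 30° either side of the complement.
Complement of the base 228°: 228 + 180 = 408 → 408 − 360 = 48°
The given accent 18° is 30° one side of 48°; the other accent sits 30° the other side: 48 + 30 = 78°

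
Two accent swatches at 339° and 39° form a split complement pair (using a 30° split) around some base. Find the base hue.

The accents sit 30° either side of the complement, so the complement is their short-arc midpoint on the wheel.
Short-arc midpoint of 339° and 39°: 9°.
Base is 180° from the complement: 9 − 180 = -171 → -171 + 360 = 189°

189°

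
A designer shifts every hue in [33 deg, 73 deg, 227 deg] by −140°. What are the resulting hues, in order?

253°, 293°, 87°

33 − 140 = -107 → -107 + 360 = 253°
73 − 140 = -67 → -67 + 360 = 293°
227 − 140 = 87°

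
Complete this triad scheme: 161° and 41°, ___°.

281°

A triad places three hues 120° apart.
The full set through 41° is {41°, 161°, 281°}.
Given {41°, 161°}, the missing hue is 281°.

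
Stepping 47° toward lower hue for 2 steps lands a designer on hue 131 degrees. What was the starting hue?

225°

2 steps of 47° (toward lower hue) give a net shift of −94°.
Start = end − shift: 131 + 94 = 225°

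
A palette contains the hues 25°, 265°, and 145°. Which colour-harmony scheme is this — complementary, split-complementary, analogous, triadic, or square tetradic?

triadic

Sort the hues: 25°, 145°, 265°.
Successive gaps around the wheel: 120°, 120°, 120°.
Three hues equally spaced 120° apart form a triad.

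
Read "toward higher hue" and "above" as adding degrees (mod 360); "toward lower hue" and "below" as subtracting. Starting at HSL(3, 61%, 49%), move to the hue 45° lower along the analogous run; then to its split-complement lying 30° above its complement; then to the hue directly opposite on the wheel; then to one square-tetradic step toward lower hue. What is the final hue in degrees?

−45° (analog 45° ↓): 3 − 45 = -42 → -42 + 360 = 318°
+210° (split-comp 30° ↑): 318 + 210 = 528 → 528 − 360 = 168°
+180° (complement): 168 + 180 = 348°
−90° (square ↓): 348 − 90 = 258°

258°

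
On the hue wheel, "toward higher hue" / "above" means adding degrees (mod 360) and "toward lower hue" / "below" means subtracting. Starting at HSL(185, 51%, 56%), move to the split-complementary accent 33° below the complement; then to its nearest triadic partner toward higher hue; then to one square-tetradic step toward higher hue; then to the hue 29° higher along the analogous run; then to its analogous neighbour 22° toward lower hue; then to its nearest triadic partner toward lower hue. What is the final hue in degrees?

+147° (split-comp 33° ↓): 185 + 147 = 332°
+120° (triadic ↑): 332 + 120 = 452 → 452 − 360 = 92°
+90° (square ↑): 92 + 90 = 182°
+29° (analog 29° ↑): 182 + 29 = 211°
−22° (analog 22° ↓): 211 − 22 = 189°
−120° (triadic ↓): 189 − 120 = 69°

69°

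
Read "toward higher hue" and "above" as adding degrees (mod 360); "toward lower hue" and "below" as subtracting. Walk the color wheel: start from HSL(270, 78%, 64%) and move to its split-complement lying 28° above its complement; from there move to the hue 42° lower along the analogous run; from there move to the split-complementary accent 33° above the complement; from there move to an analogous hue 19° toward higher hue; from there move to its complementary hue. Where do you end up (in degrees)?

270 + 208 = 478 → 478 − 360 = 118°   (split-comp 28° ↑)
118 − 42 = 76°   (analog 42° ↓)
76 + 213 = 289°   (split-comp 33° ↑)
289 + 19 = 308°   (analog 19° ↑)
308 + 180 = 488 → 488 − 360 = 128°   (complement)

128°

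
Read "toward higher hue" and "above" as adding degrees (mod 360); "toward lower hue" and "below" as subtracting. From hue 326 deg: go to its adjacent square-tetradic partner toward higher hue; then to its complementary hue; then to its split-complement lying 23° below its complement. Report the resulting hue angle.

+90° (square ↑): 326 + 90 = 416 → 416 − 360 = 56°
+180° (complement): 56 + 180 = 236°
+157° (split-comp 23° ↓): 236 + 157 = 393 → 393 − 360 = 33°

33°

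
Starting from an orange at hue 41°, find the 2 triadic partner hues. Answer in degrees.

A triad places three hues 120° apart.
41 + 120 = 161°
41 + 240 = 281°

161° and 281°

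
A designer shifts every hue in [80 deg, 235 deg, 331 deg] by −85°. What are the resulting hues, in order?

80 − 85 = -5 → -5 + 360 = 355°
235 − 85 = 150°
331 − 85 = 246°

355°, 150°, 246°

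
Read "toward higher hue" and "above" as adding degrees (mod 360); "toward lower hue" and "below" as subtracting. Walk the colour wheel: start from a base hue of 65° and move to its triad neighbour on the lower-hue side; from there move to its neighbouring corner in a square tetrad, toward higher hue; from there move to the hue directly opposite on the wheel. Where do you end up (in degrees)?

215°

triadic ↓ −120°: 65 − 120 = -55 → -55 + 360 = 305°
square ↑ +90°: 305 + 90 = 395 → 395 − 360 = 35°
complement +180°: 35 + 180 = 215°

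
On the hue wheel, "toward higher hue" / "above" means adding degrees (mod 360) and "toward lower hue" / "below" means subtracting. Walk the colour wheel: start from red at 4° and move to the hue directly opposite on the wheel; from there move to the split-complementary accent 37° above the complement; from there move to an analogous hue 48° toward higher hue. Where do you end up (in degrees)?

89°

4 + 180 = 184°   (complement)
184 + 217 = 401 → 401 − 360 = 41°   (split-comp 37° ↑)
41 + 48 = 89°   (analog 48° ↑)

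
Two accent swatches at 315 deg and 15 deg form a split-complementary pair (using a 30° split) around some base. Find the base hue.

The accents sit 30° either side of the complement, so the complement is their short-arc midpoint on the wheel.
Short-arc midpoint of 315° and 15°: 345°.
Base is 180° from the complement: 345 − 180 = 165°

165°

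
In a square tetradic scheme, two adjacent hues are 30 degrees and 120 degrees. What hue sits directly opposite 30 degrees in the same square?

210°

A square tetradic scheme places four hues 90° apart; opposite corners are 180° apart.
30 + 180 = 210°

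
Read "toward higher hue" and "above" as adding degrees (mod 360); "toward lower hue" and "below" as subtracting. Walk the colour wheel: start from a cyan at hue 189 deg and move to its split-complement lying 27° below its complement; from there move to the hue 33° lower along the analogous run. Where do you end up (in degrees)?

309°

split-comp 27° ↓ +153°: 189 + 153 = 342°
analog 33° ↓ −33°: 342 − 33 = 309°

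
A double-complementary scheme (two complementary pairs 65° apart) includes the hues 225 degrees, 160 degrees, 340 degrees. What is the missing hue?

A rectangular tetradic uses two complementary pairs 65° apart: offsets 0°, 65°, 180°, 245°.
Among {160°, 225°, 340°}, 340° and 160° are a 180° pair.
The remaining hue 225° needs its own complement: 225 + 180 = 405 → 405 − 360 = 45°

45°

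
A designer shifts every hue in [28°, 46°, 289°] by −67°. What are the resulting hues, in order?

28 − 67 = -39 → -39 + 360 = 321°
46 − 67 = -21 → -21 + 360 = 339°
289 − 67 = 222°

321°, 339°, 222°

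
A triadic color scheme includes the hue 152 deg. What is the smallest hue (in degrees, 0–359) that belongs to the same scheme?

32°

A triad places three hues 120° apart.
The full set through 152° is {32°, 152°, 272°}.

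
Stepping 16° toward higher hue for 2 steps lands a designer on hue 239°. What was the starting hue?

2 steps of 16° (toward higher hue) give a net shift of +32°.
Start = end − shift: 239 − 32 = 207°

207°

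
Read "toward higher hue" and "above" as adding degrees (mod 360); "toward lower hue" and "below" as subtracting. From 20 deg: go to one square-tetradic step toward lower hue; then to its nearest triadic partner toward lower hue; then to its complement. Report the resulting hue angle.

−90° (square ↓): 20 − 90 = -70 → -70 + 360 = 290°
−120° (triadic ↓): 290 − 120 = 170°
+180° (complement): 170 + 180 = 350°

350°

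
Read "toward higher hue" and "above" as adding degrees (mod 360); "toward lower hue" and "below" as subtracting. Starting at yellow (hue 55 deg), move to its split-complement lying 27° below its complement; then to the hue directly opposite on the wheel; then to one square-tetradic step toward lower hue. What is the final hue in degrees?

298°

55 + 153 = 208°   (split-comp 27° ↓)
208 + 180 = 388 → 388 − 360 = 28°   (complement)
28 − 90 = -62 → -62 + 360 = 298°   (square ↓)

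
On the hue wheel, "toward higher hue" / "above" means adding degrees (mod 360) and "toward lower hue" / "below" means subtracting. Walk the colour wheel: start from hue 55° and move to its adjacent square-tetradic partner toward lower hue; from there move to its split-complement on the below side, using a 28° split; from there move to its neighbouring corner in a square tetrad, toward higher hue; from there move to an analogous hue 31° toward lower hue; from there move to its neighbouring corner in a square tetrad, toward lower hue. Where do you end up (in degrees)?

86°

−90° (square ↓): 55 − 90 = -35 → -35 + 360 = 325°
+152° (split-comp 28° ↓): 325 + 152 = 477 → 477 − 360 = 117°
+90° (square ↑): 117 + 90 = 207°
−31° (analog 31° ↓): 207 − 31 = 176°
−90° (square ↓): 176 − 90 = 86°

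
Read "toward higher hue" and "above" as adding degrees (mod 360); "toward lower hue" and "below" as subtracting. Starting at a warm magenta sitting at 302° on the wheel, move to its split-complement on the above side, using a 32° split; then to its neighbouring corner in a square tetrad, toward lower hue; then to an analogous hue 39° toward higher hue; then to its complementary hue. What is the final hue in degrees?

283°

302 + 212 = 514 → 514 − 360 = 154°   (split-comp 32° ↑)
154 − 90 = 64°   (square ↓)
64 + 39 = 103°   (analog 39° ↑)
103 + 180 = 283°   (complement)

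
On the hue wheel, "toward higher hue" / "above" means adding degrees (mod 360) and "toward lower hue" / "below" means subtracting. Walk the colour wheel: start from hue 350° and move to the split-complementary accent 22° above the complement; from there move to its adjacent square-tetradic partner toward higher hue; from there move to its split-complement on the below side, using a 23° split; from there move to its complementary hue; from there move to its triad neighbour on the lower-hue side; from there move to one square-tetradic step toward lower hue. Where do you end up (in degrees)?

split-comp 22° ↑ +202°: 350 + 202 = 552 → 552 − 360 = 192°
square ↑ +90°: 192 + 90 = 282°
split-comp 23° ↓ +157°: 282 + 157 = 439 → 439 − 360 = 79°
complement +180°: 79 + 180 = 259°
triadic ↓ −120°: 259 − 120 = 139°
square ↓ −90°: 139 − 90 = 49°

49°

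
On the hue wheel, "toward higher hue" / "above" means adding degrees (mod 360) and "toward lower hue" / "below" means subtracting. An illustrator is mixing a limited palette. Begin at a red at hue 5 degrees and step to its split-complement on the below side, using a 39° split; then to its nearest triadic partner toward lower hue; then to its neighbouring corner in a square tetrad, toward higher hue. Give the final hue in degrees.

+141° (split-comp 39° ↓): 5 + 141 = 146°
−120° (triadic ↓): 146 − 120 = 26°
+90° (square ↑): 26 + 90 = 116°

116°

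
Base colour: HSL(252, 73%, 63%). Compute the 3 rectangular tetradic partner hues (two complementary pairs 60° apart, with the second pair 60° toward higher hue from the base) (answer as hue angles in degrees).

312°, 72° and 132°

A rectangular tetradic uses two complementary pairs 60° apart: offsets 0°, 60°, 180°, 240°.
252 + 60 = 312°
252 + 180 = 432 → 432 − 360 = 72°
252 + 240 = 492 → 492 − 360 = 132°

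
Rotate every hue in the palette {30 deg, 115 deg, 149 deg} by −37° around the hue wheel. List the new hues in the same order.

30 − 37 = -7 → -7 + 360 = 353°
115 − 37 = 78°
149 − 37 = 112°

353°, 78°, 112°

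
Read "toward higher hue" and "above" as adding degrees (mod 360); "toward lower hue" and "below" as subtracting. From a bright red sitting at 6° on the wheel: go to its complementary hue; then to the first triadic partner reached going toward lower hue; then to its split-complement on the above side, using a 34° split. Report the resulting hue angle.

complement +180°: 6 + 180 = 186°
triadic ↓ −120°: 186 − 120 = 66°
split-comp 34° ↑ +214°: 66 + 214 = 280°

280°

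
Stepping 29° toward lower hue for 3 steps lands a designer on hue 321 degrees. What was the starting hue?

3 steps of 29° (toward lower hue) give a net shift of −87°.
Start = end − shift: 321 + 87 = 408 → 408 − 360 = 48°

48°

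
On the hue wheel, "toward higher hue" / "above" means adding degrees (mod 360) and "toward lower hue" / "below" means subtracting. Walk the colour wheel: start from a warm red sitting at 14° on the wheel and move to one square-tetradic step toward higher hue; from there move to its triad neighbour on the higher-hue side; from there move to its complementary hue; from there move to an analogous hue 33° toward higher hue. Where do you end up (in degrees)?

square ↑ +90°: 14 + 90 = 104°
triadic ↑ +120°: 104 + 120 = 224°
complement +180°: 224 + 180 = 404 → 404 − 360 = 44°
analog 33° ↑ +33°: 44 + 33 = 77°

77°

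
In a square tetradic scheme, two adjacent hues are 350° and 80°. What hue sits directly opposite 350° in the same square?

A square tetradic scheme places four hues 90° apart; opposite corners are 180° apart.
350 + 180 = 530 → 530 − 360 = 170°

170°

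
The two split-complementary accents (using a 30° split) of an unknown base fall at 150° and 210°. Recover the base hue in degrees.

The accents sit 30° either side of the complement, so the complement is their short-arc midpoint on the wheel.
Short-arc midpoint of 150° and 210°: 180°.
Base is 180° from the complement: 180 − 180 = 0°

0°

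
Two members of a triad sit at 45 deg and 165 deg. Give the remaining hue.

285°

A triad spaces three hues 120° apart.
The full set is {45°, 165°, 285°}.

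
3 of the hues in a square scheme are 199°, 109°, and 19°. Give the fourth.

A square tetradic scheme places four hues every 90°.
The full set through 19° is {19°, 109°, 199°, 289°}.
Given {19°, 109°, 199°}, the missing hue is 289°.

289°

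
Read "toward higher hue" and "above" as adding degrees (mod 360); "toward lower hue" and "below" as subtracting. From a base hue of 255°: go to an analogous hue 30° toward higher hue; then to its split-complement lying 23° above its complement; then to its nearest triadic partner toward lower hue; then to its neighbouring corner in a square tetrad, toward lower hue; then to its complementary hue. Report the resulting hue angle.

98°

+30° (analog 30° ↑): 255 + 30 = 285°
+203° (split-comp 23° ↑): 285 + 203 = 488 → 488 − 360 = 128°
−120° (triadic ↓): 128 − 120 = 8°
−90° (square ↓): 8 − 90 = -82 → -82 + 360 = 278°
+180° (complement): 278 + 180 = 458 → 458 − 360 = 98°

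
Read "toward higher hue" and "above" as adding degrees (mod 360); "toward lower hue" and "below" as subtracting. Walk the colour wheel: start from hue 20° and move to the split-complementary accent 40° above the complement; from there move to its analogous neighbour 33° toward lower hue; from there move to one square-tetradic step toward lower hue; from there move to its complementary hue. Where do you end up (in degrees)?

297°

split-comp 40° ↑ +220°: 20 + 220 = 240°
analog 33° ↓ −33°: 240 − 33 = 207°
square ↓ −90°: 207 − 90 = 117°
complement +180°: 117 + 180 = 297°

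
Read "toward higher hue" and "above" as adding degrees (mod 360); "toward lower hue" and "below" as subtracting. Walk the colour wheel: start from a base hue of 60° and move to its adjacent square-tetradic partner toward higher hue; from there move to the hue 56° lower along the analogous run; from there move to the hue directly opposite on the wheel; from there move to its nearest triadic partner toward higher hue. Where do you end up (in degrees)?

34°

60 + 90 = 150°   (square ↑)
150 − 56 = 94°   (analog 56° ↓)
94 + 180 = 274°   (complement)
274 + 120 = 394 → 394 − 360 = 34°   (triadic ↑)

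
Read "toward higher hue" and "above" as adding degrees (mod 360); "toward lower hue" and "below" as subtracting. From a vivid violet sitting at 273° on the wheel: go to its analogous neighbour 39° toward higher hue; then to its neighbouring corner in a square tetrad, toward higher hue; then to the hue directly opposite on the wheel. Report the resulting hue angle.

analog 39° ↑ +39°: 273 + 39 = 312°
square ↑ +90°: 312 + 90 = 402 → 402 − 360 = 42°
complement +180°: 42 + 180 = 222°

222°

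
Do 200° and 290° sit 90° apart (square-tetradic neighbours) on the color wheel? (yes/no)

Angular distance: |200 − 290| = 90 = 90°.
90° apart (square-tetradic neighbours) requires 90°.

yes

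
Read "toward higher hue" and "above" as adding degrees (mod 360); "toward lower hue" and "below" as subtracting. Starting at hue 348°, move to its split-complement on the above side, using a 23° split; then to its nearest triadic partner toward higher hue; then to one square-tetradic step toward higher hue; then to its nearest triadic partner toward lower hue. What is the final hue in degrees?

281°

split-comp 23° ↑ +203°: 348 + 203 = 551 → 551 − 360 = 191°
triadic ↑ +120°: 191 + 120 = 311°
square ↑ +90°: 311 + 90 = 401 → 401 − 360 = 41°
triadic ↓ −120°: 41 − 120 = -79 → -79 + 360 = 281°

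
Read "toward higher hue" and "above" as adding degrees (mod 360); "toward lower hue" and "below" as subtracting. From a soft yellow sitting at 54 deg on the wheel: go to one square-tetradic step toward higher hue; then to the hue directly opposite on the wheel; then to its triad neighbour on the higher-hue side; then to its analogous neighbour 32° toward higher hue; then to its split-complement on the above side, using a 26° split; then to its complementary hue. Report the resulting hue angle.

54 + 90 = 144°   (square ↑)
144 + 180 = 324°   (complement)
324 + 120 = 444 → 444 − 360 = 84°   (triadic ↑)
84 + 32 = 116°   (analog 32° ↑)
116 + 206 = 322°   (split-comp 26° ↑)
322 + 180 = 502 → 502 − 360 = 142°   (complement)

142°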